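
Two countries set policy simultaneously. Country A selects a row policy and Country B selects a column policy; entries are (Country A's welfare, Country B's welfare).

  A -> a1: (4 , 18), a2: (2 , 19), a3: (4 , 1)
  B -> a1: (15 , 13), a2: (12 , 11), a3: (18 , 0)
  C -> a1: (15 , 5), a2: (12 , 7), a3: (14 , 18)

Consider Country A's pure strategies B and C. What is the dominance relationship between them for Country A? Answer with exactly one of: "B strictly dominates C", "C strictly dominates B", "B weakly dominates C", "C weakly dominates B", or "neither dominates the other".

B's payoffs vs C's, by Country B's action — a1: 15=15, a2: 12=12, a3: 18>14.
B is at least as good everywhere and strictly better somewhere (tied only at a1, a2), so B weakly but not strictly dominates C.

B weakly dominates C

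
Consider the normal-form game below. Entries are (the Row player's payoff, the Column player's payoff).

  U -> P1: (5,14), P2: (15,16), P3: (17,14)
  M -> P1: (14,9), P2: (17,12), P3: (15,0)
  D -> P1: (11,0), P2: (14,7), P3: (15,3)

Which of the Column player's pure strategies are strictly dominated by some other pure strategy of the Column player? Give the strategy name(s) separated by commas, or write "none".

P2 strictly dominates P1 — U: 16>14, M: 12>9, D: 7>0.
P2: no other strategy beats it everywhere (P1 at U (16>14); P3 at U (16>14)).
P3 is strictly dominated by P2 (U: 16>14, M: 12>0, D: 7>3).

P1, P3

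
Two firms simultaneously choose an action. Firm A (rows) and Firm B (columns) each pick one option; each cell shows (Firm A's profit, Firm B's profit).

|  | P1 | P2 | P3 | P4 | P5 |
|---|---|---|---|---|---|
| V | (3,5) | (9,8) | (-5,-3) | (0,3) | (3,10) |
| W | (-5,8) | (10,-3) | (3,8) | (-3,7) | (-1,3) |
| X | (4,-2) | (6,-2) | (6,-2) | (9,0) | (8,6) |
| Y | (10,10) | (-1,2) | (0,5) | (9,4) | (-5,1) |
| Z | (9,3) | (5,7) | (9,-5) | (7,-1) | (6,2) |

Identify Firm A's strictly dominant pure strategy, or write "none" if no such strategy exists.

V fails to dominate W at P2 (9<10).
W fails to dominate V at P1 (-5<3).
X fails to dominate V at P2 (6<9).
Y fails to dominate V at P2 (-1<9).
Z fails to dominate V at P2 (5<9).
No single strategy dominates all the others.

none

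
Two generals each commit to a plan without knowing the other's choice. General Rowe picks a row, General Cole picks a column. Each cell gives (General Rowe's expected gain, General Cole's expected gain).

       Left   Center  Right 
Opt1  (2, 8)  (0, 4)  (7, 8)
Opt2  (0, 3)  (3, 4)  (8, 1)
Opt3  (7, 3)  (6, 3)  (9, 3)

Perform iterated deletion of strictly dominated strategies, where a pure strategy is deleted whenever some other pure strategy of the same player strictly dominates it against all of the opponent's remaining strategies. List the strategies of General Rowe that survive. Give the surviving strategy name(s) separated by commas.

Opt3

General Rowe's strategy Opt1 is strictly dominated by Opt3 (Left: 7>2, Center: 6>0, Right: 9>7) and is removed.
Row Opt2 is eliminated: Opt3 beats it against every remaining column (Left: 7>0, Center: 6>3, Right: 9>8).
Among the remaining strategies, none is strictly dominated by another pure strategy of the same player, so the elimination stops.
Surviving strategies — General Rowe: {Opt3}; General Cole: {Left, Center, Right}.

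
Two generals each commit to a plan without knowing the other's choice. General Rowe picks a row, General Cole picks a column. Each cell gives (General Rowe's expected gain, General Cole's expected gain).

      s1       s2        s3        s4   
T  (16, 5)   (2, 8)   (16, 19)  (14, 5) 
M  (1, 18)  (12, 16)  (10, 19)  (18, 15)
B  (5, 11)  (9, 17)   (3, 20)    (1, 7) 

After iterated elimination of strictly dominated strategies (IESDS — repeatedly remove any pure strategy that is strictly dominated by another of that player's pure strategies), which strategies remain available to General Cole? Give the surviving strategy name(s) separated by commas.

s3

General Cole's strategy s1 is strictly dominated by s3 (T: 19>5, M: 19>18, B: 20>11) and is removed.
Row B is eliminated: M beats it against every remaining column (s2: 12>9, s3: 10>3, s4: 18>1).
General Cole's strategy s2 is strictly dominated by s3 (T: 19>8, M: 19>16) and is removed.
Column s4 is eliminated: s3 beats it against every remaining row (T: 19>5, M: 19>15).
General Rowe's strategy M is strictly dominated by T (s3: 16>10) and is removed.
Among the remaining strategies, none is strictly dominated by another pure strategy of the same player, so the elimination stops.
Surviving strategies — General Rowe: {T}; General Cole: {s3}.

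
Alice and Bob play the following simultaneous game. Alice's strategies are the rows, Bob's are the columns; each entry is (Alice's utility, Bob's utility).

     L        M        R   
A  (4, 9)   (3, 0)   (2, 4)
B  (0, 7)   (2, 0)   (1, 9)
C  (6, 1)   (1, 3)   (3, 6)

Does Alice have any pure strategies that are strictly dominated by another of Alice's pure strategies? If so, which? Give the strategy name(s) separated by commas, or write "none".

B

Nothing dominates A: B at L (4>0); C at M (3>1).
A strictly dominates B — L: 4>0, M: 3>2, R: 2>1.
C is not dominated — it holds its own against A at L (6>4); B at L (6>0).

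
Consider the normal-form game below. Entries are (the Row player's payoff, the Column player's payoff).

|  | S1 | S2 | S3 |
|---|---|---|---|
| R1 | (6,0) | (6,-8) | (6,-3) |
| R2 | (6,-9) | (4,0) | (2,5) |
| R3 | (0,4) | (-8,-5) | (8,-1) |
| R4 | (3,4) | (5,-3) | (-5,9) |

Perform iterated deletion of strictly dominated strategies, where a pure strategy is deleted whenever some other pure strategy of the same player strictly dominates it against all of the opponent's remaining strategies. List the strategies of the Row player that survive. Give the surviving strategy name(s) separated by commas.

Row R4 is eliminated: R1 beats it against every remaining column (S1: 6>3, S2: 6>5, S3: 6>-5).
Column S2 is eliminated: S3 beats it against every remaining row (R1: -3>-8, R2: 5>0, R3: -1>-5).
Among the remaining strategies, none is strictly dominated by another pure strategy of the same player, so the elimination stops.
Surviving strategies — the Row player: {R1, R2, R3}; the Column player: {S1, S3}.

R1, R2, R3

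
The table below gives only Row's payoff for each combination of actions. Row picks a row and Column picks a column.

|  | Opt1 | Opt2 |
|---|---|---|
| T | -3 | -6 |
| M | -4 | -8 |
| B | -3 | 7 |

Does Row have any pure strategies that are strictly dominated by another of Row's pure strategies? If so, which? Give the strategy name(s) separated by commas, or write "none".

M

T is not dominated — it holds its own against M at Opt1 (-3>-4); B at Opt1 (-3=-3).
T strictly dominates M — Opt1: -3>-4, Opt2: -6>-8.
B is not dominated — it holds its own against T at Opt1 (-3=-3); M at Opt1 (-3>-4).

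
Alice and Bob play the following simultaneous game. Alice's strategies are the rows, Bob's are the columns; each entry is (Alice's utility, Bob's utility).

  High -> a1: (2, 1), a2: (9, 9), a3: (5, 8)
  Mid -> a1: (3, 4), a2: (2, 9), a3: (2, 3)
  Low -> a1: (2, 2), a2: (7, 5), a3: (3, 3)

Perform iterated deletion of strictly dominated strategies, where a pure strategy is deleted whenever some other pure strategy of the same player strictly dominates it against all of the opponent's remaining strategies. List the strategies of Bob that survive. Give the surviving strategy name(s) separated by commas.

Column a1 is eliminated: a2 beats it against every remaining row (High: 9>1, Mid: 9>4, Low: 5>2).
Row Mid is eliminated: High beats it against every remaining column (a2: 9>2, a3: 5>2).
For Alice, High strictly dominates Low on the remaining columns (a2: 9>7, a3: 5>3); eliminate Low.
For Bob, a2 strictly dominates a3 on the remaining rows (High: 9>8); eliminate a3.
Among the remaining strategies, none is strictly dominated by another pure strategy of the same player, so the elimination stops.
Surviving strategies — Alice: {High}; Bob: {a2}.

a2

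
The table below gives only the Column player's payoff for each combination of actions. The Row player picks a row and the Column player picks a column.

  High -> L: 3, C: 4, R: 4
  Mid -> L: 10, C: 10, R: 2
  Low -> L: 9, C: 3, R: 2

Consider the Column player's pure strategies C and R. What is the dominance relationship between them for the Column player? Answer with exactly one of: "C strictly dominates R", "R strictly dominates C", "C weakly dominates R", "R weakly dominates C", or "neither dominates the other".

Compare C to R across every action of the Row player: High: 4=4, Mid: 10>2, Low: 3>2.
C is at least as good everywhere and strictly better somewhere (tied only at High), so C weakly but not strictly dominates R.

C weakly dominates R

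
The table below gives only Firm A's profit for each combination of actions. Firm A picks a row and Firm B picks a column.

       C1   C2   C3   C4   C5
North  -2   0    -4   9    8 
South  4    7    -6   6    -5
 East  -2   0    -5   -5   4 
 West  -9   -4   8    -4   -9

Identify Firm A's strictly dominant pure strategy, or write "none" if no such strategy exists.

none

North fails to dominate South at C1 (-2<4).
South fails to dominate North at C3 (-6<-4).
East fails to dominate North at C1 (-2=-2).
West fails to dominate North at C1 (-9<-2).
No single strategy dominates all the others.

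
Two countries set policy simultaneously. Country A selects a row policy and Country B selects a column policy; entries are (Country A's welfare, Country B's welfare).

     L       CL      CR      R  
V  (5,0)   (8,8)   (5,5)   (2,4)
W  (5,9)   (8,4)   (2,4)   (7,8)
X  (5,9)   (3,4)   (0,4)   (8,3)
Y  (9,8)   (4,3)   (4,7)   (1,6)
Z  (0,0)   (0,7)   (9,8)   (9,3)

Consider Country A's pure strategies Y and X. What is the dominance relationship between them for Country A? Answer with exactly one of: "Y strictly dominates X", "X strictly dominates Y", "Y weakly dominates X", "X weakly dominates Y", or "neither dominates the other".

Compare Y to X across each opponent action: L: 9>5, CL: 4>3, CR: 4>0, R: 1<8.
Y does better at L, CL, CR but worse at R; neither strategy dominates the other.

neither dominates the other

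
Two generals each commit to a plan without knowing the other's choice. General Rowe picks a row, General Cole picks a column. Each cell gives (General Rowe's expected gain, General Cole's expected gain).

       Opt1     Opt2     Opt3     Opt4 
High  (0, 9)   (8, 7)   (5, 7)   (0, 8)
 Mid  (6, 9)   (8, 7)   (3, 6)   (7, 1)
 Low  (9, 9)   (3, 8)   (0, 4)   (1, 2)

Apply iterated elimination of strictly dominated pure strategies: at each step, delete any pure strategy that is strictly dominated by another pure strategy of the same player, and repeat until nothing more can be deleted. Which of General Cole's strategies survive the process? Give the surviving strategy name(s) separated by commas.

For General Cole, Opt1 strictly dominates Opt2 on the remaining rows (High: 9>7, Mid: 9>7, Low: 9>8); eliminate Opt2.
For General Cole, Opt1 strictly dominates Opt3 on the remaining rows (High: 9>7, Mid: 9>6, Low: 9>4); eliminate Opt3.
For General Rowe, Mid strictly dominates High on the remaining columns (Opt1: 6>0, Opt4: 7>0); eliminate High.
For General Cole, Opt1 strictly dominates Opt4 on the remaining rows (Mid: 9>1, Low: 9>2); eliminate Opt4.
For General Rowe, Low strictly dominates Mid on the remaining columns (Opt1: 9>6); eliminate Mid.
Among the remaining strategies, none is strictly dominated by another pure strategy of the same player, so the elimination stops.
Surviving strategies — General Rowe: {Low}; General Cole: {Opt1}.

Opt1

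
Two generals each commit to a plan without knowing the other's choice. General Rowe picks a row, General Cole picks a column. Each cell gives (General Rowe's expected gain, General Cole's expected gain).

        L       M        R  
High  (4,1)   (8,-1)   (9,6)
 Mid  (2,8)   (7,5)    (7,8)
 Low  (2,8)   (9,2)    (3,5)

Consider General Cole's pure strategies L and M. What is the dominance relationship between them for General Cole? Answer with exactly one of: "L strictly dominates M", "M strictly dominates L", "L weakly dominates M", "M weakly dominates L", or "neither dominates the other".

Compare L to M across each choice by General Rowe: High: 1>-1, Mid: 8>5, Low: 8>2.
Every comparison favours L, so L strictly dominates M.

L strictly dominates M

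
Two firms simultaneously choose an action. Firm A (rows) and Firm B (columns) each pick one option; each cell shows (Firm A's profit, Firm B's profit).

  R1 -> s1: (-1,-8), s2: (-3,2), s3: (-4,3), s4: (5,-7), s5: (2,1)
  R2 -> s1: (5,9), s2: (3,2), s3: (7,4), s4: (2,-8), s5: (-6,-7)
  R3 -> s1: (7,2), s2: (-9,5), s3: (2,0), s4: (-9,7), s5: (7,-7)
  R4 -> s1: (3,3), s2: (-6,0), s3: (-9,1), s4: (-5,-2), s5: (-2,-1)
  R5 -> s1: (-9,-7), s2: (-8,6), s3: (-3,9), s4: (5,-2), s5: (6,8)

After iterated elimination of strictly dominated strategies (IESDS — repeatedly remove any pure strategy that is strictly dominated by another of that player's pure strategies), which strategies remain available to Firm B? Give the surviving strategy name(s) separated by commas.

Firm B's strategy s5 is strictly dominated by s3 (R1: 3>1, R2: 4>-7, R3: 0>-7, R4: 1>-1, R5: 9>8) and is removed.
Firm A's strategy R4 is strictly dominated by R2 (s1: 5>3, s2: 3>-6, s3: 7>-9, s4: 2>-5) and is removed.
Among the remaining strategies, none is strictly dominated by another pure strategy of the same player, so the elimination stops.
Surviving strategies — Firm A: {R1, R2, R3, R5}; Firm B: {s1, s2, s3, s4}.

s1, s2, s3, s4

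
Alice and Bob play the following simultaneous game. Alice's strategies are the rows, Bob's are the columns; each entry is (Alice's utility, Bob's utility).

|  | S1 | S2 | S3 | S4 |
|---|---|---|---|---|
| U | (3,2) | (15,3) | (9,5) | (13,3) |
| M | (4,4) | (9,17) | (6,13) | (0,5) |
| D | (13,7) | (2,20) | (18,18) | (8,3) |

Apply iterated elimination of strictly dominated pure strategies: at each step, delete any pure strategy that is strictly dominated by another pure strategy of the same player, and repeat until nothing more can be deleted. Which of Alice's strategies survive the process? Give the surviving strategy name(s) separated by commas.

U, D

For Bob, S2 strictly dominates S1 on the remaining rows (U: 3>2, M: 17>4, D: 20>7); eliminate S1.
For Alice, U strictly dominates M on the remaining columns (S2: 15>9, S3: 9>6, S4: 13>0); eliminate M.
Column S4 is eliminated: S3 beats it against every remaining row (U: 5>3, D: 18>3).
Among the remaining strategies, none is strictly dominated by another pure strategy of the same player, so the elimination stops.
Surviving strategies — Alice: {U, D}; Bob: {S2, S3}.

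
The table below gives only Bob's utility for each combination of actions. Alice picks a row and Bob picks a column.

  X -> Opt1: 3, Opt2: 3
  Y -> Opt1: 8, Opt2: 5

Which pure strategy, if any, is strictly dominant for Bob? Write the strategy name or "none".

none

Opt1 fails to dominate Opt2 at X (3=3).
Opt2 fails to dominate Opt1 at X (3=3).
No single strategy dominates all the others.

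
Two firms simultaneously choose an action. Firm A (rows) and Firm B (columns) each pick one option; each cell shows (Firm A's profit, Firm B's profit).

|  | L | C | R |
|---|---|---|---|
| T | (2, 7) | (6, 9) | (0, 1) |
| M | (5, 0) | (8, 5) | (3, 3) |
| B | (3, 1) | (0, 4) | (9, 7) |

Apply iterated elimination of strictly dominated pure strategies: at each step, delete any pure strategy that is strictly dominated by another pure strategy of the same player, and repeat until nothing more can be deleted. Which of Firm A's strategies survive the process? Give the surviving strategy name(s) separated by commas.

M, B

Firm A's strategy T is strictly dominated by M (L: 5>2, C: 8>6, R: 3>0) and is removed.
For Firm B, C strictly dominates L on the remaining rows (M: 5>0, B: 4>1); eliminate L.
Among the remaining strategies, none is strictly dominated by another pure strategy of the same player, so the elimination stops.
Surviving strategies — Firm A: {M, B}; Firm B: {C, R}.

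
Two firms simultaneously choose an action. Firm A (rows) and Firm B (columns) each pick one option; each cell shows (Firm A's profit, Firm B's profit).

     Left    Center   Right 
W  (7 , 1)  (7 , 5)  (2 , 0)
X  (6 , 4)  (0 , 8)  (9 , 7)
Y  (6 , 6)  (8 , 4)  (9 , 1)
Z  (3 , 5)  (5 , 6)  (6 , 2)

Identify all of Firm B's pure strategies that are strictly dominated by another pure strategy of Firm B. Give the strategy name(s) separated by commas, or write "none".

Left is not dominated — it holds its own against Center at Y (6>4); Right at W (1>0).
Center: no other strategy beats it everywhere (Left at W (5>1); Right at W (5>0)).
Right is strictly dominated by Center (W: 5>0, X: 8>7, Y: 4>1, Z: 6>2).

Right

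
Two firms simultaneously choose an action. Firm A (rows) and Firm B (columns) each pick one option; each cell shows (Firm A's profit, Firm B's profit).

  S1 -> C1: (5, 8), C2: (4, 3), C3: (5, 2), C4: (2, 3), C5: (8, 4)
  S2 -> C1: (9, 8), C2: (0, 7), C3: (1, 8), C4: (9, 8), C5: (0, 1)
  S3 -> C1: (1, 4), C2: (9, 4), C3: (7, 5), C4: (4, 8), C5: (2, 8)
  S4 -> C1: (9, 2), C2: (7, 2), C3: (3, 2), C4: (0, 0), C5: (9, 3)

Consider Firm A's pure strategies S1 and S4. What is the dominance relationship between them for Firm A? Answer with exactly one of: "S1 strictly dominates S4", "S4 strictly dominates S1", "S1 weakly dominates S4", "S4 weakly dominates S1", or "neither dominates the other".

Compare S1 to S4 across every action of Firm B: C1: 5<9, C2: 4<7, C3: 5>3, C4: 2>0, C5: 8<9.
S1 does better at C3, C4 but worse at C1, C2, C5; neither strategy dominates the other.

neither dominates the other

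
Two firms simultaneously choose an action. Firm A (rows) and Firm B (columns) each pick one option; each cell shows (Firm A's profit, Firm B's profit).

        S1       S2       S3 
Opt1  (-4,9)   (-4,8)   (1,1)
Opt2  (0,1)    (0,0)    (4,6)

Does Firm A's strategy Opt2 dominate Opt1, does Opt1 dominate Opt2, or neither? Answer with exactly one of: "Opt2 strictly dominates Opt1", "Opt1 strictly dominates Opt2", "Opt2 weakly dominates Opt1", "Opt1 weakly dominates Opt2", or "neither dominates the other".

Compare Opt2 to Opt1 across each choice by Firm B: S1: 0>-4, S2: 0>-4, S3: 4>1.
Every comparison favours Opt2, so Opt2 strictly dominates Opt1.

Opt2 strictly dominates Opt1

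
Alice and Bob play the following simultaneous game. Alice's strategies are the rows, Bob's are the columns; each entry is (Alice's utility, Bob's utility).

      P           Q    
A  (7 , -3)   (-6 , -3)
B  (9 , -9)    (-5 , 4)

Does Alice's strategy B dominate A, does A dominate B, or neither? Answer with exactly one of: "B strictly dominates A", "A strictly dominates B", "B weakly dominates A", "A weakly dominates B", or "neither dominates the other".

B's payoffs vs A's, by Bob's action — P: 9>7, Q: -5>-6.
B gives a strictly higher payoff against each opponent action, so B strictly dominates A.

B strictly dominates A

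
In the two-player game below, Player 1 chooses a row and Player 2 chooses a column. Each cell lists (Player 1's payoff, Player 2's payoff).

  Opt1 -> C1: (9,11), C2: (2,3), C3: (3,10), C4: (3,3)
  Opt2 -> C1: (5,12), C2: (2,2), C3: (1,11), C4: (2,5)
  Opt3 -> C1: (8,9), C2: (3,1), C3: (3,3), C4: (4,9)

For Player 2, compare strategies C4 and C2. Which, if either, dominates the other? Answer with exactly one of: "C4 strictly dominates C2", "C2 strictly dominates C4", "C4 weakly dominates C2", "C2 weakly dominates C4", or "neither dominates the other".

C4 weakly dominates C2

C4's payoffs vs C2's, by Player 1's action — Opt1: 3=3, Opt2: 5>2, Opt3: 9>1.
C4 is at least as good everywhere and strictly better somewhere (tied only at Opt1), so C4 weakly but not strictly dominates C2.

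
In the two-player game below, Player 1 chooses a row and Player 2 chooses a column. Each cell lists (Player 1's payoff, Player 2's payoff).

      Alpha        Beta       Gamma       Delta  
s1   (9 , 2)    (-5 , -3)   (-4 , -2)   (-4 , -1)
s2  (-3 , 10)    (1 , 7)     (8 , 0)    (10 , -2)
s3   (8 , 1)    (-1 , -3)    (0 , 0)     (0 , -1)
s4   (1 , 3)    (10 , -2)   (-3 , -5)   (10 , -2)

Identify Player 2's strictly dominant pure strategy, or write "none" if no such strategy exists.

Alpha vs Beta: s1: 2>-3, s2: 10>7, s3: 1>-3, s4: 3>-2.
Alpha vs Gamma: s1: 2>-2, s2: 10>0, s3: 1>0, s4: 3>-5.
Alpha vs Delta: s1: 2>-1, s2: 10>-2, s3: 1>-1, s4: 3>-2.
Alpha strictly beats every other strategy against every opponent action, so it is strictly dominant.

Alpha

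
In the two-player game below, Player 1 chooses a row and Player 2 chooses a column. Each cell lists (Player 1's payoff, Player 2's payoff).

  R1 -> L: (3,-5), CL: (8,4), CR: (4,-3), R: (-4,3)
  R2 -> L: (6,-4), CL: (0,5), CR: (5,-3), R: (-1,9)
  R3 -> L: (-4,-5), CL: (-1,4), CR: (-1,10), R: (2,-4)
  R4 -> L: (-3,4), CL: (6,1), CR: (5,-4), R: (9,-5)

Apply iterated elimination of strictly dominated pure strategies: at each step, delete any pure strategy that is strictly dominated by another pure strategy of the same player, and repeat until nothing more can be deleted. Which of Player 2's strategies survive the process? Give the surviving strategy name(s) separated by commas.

Row R3 is eliminated: R4 beats it against every remaining column (L: -3>-4, CL: 6>-1, CR: 5>-1, R: 9>2).
Player 2's strategy CR is strictly dominated by CL (R1: 4>-3, R2: 5>-3, R4: 1>-4) and is removed.
Among the remaining strategies, none is strictly dominated by another pure strategy of the same player, so the elimination stops.
Surviving strategies — Player 1: {R1, R2, R4}; Player 2: {L, CL, R}.

L, CL, R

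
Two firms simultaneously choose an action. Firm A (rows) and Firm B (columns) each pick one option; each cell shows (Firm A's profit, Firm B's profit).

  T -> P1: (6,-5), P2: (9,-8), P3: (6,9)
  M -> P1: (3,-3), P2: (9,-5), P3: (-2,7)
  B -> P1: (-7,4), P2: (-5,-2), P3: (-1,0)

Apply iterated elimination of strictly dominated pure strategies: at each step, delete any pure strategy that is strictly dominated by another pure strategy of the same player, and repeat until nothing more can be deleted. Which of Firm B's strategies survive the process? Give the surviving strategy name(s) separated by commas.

P3

Row B is eliminated: T beats it against every remaining column (P1: 6>-7, P2: 9>-5, P3: 6>-1).
Column P1 is eliminated: P3 beats it against every remaining row (T: 9>-5, M: 7>-3).
For Firm B, P3 strictly dominates P2 on the remaining rows (T: 9>-8, M: 7>-5); eliminate P2.
Row M is eliminated: T beats it against every remaining column (P3: 6>-2).
Among the remaining strategies, none is strictly dominated by another pure strategy of the same player, so the elimination stops.
Surviving strategies — Firm A: {T}; Firm B: {P3}.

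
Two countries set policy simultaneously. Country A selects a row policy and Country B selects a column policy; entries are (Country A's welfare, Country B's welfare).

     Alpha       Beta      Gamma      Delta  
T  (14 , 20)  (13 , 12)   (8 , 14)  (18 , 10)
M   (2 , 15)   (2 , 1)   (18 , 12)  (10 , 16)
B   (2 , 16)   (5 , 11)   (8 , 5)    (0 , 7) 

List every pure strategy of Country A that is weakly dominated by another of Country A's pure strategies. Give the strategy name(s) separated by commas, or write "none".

T: no other strategy beats it everywhere (M at Alpha (14>2); B at Alpha (14>2)).
M is not dominated — it holds its own against T at Gamma (18>8); B at Gamma (18>8).
B is weakly dominated by T (Alpha: 14>2, Beta: 13>5, Gamma: 8=8, Delta: 18>0).

B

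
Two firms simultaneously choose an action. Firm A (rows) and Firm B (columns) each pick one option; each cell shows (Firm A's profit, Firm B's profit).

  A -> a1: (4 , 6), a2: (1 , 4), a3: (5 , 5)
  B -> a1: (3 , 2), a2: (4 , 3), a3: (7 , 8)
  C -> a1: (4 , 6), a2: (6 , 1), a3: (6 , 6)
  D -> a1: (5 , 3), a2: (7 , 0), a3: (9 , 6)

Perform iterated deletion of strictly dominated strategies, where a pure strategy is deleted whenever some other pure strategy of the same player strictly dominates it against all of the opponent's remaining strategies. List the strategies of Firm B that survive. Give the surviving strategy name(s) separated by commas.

Firm A's strategy A is strictly dominated by D (a1: 5>4, a2: 7>1, a3: 9>5) and is removed.
For Firm A, D strictly dominates B on the remaining columns (a1: 5>3, a2: 7>4, a3: 9>7); eliminate B.
Row C is eliminated: D beats it against every remaining column (a1: 5>4, a2: 7>6, a3: 9>6).
Firm B's strategy a1 is strictly dominated by a3 (D: 6>3) and is removed.
Firm B's strategy a2 is strictly dominated by a3 (D: 6>0) and is removed.
Among the remaining strategies, none is strictly dominated by another pure strategy of the same player, so the elimination stops.
Surviving strategies — Firm A: {D}; Firm B: {a3}.

a3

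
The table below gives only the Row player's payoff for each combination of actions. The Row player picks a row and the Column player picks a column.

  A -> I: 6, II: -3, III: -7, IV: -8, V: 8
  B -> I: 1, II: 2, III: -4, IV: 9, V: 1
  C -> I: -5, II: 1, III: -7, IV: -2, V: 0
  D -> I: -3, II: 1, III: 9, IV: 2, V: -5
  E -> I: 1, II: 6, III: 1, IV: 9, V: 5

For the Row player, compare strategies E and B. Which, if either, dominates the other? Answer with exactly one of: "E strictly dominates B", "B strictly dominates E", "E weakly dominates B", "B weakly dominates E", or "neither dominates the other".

E weakly dominates B

Compare E to B across each opponent action: I: 1=1, II: 6>2, III: 1>-4, IV: 9=9, V: 5>1.
E is at least as good everywhere and strictly better somewhere (tied only at I, IV), so E weakly but not strictly dominates B.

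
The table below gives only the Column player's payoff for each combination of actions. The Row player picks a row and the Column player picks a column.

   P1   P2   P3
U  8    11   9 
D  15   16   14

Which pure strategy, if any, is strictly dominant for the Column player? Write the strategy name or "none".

P2 vs P1: U: 11>8, D: 16>15.
P2 vs P3: U: 11>9, D: 16>14.
P2 strictly beats every other strategy against every opponent action, so it is strictly dominant.

P2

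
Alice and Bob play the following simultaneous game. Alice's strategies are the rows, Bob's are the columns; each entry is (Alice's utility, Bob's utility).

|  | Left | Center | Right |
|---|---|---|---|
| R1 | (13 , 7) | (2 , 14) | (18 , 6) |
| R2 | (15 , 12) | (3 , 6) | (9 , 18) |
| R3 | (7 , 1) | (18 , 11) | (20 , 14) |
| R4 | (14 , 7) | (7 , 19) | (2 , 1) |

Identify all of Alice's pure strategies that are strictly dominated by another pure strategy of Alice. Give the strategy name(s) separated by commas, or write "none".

none

R1 is not dominated — it holds its own against R2 at Right (18>9); R3 at Left (13>7); R4 at Right (18>2).
R2 is not dominated — it holds its own against R1 at Left (15>13); R3 at Left (15>7); R4 at Left (15>14).
Nothing dominates R3: R1 at Center (18>2); R2 at Center (18>3); R4 at Center (18>7).
R4 is not dominated — it holds its own against R1 at Left (14>13); R2 at Center (7>3); R3 at Left (14>7).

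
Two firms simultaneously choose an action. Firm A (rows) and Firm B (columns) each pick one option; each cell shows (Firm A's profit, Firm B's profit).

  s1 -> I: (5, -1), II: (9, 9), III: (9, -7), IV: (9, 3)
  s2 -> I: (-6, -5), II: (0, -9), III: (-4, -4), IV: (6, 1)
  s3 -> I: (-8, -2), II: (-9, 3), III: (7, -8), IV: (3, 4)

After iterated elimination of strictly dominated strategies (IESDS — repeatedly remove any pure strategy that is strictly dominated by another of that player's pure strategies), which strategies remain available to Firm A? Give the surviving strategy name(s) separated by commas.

Firm A's strategy s2 is strictly dominated by s1 (I: 5>-6, II: 9>0, III: 9>-4, IV: 9>6) and is removed.
Row s3 is eliminated: s1 beats it against every remaining column (I: 5>-8, II: 9>-9, III: 9>7, IV: 9>3).
Firm B's strategy I is strictly dominated by II (s1: 9>-1) and is removed.
For Firm B, II strictly dominates III on the remaining rows (s1: 9>-7); eliminate III.
Column IV is eliminated: II beats it against every remaining row (s1: 9>3).
Among the remaining strategies, none is strictly dominated by another pure strategy of the same player, so the elimination stops.
Surviving strategies — Firm A: {s1}; Firm B: {II}.

s1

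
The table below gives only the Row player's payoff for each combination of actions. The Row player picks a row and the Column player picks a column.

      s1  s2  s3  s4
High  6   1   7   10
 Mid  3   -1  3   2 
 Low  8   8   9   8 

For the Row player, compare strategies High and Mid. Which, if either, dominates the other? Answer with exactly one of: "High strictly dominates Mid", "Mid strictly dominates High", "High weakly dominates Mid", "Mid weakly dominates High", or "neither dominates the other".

High strictly dominates Mid

Compare High to Mid across every action of the Column player: s1: 6>3, s2: 1>-1, s3: 7>3, s4: 10>2.
High gives a strictly higher payoff against every action of the Column player, so High strictly dominates Mid.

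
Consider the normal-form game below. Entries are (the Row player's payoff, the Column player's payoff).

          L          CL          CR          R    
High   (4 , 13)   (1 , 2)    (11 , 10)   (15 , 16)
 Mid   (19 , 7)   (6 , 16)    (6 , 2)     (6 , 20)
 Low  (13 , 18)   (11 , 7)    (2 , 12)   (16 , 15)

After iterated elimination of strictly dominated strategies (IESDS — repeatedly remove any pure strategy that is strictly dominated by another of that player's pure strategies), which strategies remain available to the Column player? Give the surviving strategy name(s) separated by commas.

The Column player's strategy CL is strictly dominated by R (High: 16>2, Mid: 20>16, Low: 15>7) and is removed.
Column CR is eliminated: L beats it against every remaining row (High: 13>10, Mid: 7>2, Low: 18>12).
The Row player's strategy High is strictly dominated by Low (L: 13>4, R: 16>15) and is removed.
Among the remaining strategies, none is strictly dominated by another pure strategy of the same player, so the elimination stops.
Surviving strategies — the Row player: {Mid, Low}; the Column player: {L, R}.

L, R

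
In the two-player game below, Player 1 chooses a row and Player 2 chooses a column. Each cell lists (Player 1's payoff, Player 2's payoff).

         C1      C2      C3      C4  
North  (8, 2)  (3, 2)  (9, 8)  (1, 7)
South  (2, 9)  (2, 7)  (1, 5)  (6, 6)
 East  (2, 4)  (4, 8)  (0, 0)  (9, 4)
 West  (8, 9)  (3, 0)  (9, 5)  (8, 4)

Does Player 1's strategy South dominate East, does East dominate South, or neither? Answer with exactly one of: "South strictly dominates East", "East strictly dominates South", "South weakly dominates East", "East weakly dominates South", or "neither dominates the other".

neither dominates the other

South's payoffs vs East's, by Player 2's action — C1: 2=2, C2: 2<4, C3: 1>0, C4: 6<9.
South does better at C3 but worse at C2, C4; neither strategy dominates the other.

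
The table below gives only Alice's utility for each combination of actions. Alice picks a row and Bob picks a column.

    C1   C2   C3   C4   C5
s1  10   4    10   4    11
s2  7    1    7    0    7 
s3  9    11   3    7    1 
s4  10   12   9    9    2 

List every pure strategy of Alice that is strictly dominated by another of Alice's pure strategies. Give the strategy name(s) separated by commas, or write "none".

s1 is not dominated — it holds its own against s2 at C1 (10>7); s3 at C1 (10>9); s4 at C1 (10=10).
s1 strictly dominates s2 — C1: 10>7, C2: 4>1, C3: 10>7, C4: 4>0, C5: 11>7.
s3: dominated, since s4 does at least as well everywhere (C1: 10>9, C2: 12>11, C3: 9>3, C4: 9>7, C5: 2>1).
Nothing dominates s4: s1 at C1 (10=10); s2 at C1 (10>7); s3 at C1 (10>9).

s2, s3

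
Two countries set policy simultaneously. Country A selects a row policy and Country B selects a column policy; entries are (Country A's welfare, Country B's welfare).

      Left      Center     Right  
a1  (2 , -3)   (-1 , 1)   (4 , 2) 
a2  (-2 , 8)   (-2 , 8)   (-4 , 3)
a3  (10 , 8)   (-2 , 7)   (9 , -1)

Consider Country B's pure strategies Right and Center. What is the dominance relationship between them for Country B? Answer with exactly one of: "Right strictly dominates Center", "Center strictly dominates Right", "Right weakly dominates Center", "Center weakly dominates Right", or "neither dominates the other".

Right's payoffs vs Center's, by Country A's action — a1: 2>1, a2: 3<8, a3: -1<7.
Right does better at a1 but worse at a2, a3; neither strategy dominates the other.

neither dominates the other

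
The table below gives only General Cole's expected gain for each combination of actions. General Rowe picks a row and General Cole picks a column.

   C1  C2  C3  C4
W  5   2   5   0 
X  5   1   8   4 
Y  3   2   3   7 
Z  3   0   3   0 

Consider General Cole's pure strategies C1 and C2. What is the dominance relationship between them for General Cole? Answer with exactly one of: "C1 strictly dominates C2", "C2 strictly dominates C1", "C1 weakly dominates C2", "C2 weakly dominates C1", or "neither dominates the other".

Compare C1 to C2 across each choice by General Rowe: W: 5>2, X: 5>1, Y: 3>2, Z: 3>0.
Every comparison favours C1, so C1 strictly dominates C2.

C1 strictly dominates C2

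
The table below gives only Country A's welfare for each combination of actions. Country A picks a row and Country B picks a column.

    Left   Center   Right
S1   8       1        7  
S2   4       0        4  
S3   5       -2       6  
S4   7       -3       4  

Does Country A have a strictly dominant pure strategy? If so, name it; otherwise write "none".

S1

S1 vs S2: Left: 8>4, Center: 1>0, Right: 7>4.
S1 vs S3: Left: 8>5, Center: 1>-2, Right: 7>6.
S1 vs S4: Left: 8>7, Center: 1>-3, Right: 7>4.
S1 strictly beats every other strategy against every opponent action, so it is strictly dominant.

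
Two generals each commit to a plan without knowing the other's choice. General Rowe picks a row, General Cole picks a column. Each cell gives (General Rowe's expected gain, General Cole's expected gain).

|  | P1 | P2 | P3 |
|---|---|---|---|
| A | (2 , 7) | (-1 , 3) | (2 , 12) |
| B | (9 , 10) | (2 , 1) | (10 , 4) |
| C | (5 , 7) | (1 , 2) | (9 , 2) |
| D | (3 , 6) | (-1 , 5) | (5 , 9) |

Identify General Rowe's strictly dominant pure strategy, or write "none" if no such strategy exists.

B vs A: P1: 9>2, P2: 2>-1, P3: 10>2.
B vs C: P1: 9>5, P2: 2>1, P3: 10>9.
B vs D: P1: 9>3, P2: 2>-1, P3: 10>5.
B strictly beats every other strategy against every opponent action, so it is strictly dominant.

B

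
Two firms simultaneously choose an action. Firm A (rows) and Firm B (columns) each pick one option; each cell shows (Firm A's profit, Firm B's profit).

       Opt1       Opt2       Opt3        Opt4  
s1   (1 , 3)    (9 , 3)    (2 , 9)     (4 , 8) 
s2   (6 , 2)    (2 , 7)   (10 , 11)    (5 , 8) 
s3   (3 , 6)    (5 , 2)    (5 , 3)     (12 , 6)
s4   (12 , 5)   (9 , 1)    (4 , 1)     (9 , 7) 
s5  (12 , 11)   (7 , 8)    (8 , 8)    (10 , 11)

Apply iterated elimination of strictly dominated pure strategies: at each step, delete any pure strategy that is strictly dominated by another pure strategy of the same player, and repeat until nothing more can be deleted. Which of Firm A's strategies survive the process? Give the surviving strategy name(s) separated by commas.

Firm B's strategy Opt2 is strictly dominated by Opt4 (s1: 8>3, s2: 8>7, s3: 6>2, s4: 7>1, s5: 11>8) and is removed.
Firm A's strategy s1 is strictly dominated by s2 (Opt1: 6>1, Opt3: 10>2, Opt4: 5>4) and is removed.
Among the remaining strategies, none is strictly dominated by another pure strategy of the same player, so the elimination stops.
Surviving strategies — Firm A: {s2, s3, s4, s5}; Firm B: {Opt1, Opt3, Opt4}.

s2, s3, s4, s5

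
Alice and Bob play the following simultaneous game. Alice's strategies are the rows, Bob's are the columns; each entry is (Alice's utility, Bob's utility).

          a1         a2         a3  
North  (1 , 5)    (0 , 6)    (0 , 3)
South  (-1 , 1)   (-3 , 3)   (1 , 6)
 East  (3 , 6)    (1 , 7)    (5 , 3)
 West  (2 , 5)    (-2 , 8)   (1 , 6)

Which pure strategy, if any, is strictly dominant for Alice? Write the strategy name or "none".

East

East vs North: a1: 3>1, a2: 1>0, a3: 5>0.
East vs South: a1: 3>-1, a2: 1>-3, a3: 5>1.
East vs West: a1: 3>2, a2: 1>-2, a3: 5>1.
East strictly beats every other strategy against every opponent action, so it is strictly dominant.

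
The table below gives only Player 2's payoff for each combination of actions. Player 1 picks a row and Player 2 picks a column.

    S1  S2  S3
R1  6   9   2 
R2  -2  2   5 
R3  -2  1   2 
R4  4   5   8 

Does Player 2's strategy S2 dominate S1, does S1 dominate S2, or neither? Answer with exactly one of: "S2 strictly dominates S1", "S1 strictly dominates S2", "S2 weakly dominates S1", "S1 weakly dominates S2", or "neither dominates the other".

S2's payoffs vs S1's, by Player 1's action — R1: 9>6, R2: 2>-2, R3: 1>-2, R4: 5>4.
S2 gives a strictly higher payoff against each opponent action, so S2 strictly dominates S1.

S2 strictly dominates S1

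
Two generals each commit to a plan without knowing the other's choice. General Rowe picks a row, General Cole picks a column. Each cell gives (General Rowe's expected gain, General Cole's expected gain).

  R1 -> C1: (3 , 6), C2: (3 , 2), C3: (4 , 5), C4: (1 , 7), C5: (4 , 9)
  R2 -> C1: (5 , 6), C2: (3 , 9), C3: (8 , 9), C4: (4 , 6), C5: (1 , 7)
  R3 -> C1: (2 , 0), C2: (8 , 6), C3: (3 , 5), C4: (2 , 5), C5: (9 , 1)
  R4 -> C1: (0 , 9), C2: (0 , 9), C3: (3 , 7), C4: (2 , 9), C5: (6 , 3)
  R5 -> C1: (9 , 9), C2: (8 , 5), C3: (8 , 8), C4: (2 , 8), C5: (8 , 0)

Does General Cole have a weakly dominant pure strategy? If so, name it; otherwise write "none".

none

C1 fails to dominate C2 at R2 (6<9).
C2 fails to dominate C1 at R1 (2<6).
C3 fails to dominate C1 at R1 (5<6).
C4 fails to dominate C1 at R5 (8<9).
C5 fails to dominate C1 at R4 (3<9).
No single strategy dominates all the others.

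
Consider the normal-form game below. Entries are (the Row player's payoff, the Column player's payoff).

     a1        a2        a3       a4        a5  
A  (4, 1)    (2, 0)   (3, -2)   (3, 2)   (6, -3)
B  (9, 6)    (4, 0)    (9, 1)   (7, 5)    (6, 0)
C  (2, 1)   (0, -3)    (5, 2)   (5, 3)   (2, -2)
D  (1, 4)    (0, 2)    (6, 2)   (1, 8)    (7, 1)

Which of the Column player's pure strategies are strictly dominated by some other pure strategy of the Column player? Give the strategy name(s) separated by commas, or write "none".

Nothing dominates a1: a2 at A (1>0); a3 at A (1>-2); a4 at B (6>5); a5 at A (1>-3).
a2: dominated, since a1 does at least as well everywhere (A: 1>0, B: 6>0, C: 1>-3, D: 4>2).
a4 strictly dominates a3 — A: 2>-2, B: 5>1, C: 3>2, D: 8>2.
a4: no other strategy beats it everywhere (a1 at A (2>1); a2 at A (2>0); a3 at A (2>-2); a5 at A (2>-3)).
a5 is strictly dominated by a1 (A: 1>-3, B: 6>0, C: 1>-2, D: 4>1).

a2, a3, a5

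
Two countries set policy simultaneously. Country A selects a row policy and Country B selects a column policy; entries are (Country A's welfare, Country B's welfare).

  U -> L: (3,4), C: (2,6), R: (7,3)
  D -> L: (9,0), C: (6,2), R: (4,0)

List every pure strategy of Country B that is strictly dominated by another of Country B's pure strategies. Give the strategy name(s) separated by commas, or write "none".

L is strictly dominated by C (U: 6>4, D: 2>0).
C: no other strategy beats it everywhere (L at U (6>4); R at U (6>3)).
R is strictly dominated by C (U: 6>3, D: 2>0).

L, R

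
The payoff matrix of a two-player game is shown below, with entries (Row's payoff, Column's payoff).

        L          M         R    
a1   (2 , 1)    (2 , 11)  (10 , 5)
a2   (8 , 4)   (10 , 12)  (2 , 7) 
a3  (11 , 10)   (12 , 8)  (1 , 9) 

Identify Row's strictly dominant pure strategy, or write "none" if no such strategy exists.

none

a1 fails to dominate a2 at L (2<8).
a2 fails to dominate a1 at R (2<10).
a3 fails to dominate a1 at R (1<10).
No single strategy dominates all the others.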